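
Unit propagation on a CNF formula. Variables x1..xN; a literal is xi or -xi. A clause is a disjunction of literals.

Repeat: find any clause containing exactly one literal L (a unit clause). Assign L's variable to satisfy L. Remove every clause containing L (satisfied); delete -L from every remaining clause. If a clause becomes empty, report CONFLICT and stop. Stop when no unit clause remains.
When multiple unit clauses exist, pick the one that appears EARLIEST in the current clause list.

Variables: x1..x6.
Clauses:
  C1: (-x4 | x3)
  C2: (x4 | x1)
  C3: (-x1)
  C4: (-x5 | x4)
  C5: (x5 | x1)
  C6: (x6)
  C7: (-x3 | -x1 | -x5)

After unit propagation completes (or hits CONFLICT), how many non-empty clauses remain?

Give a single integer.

unit clause [-1] forces x1=F; simplify:
  drop 1 from [4, 1] -> [4]
  drop 1 from [5, 1] -> [5]
  satisfied 2 clause(s); 5 remain; assigned so far: [1]
unit clause [4] forces x4=T; simplify:
  drop -4 from [-4, 3] -> [3]
  satisfied 2 clause(s); 3 remain; assigned so far: [1, 4]
unit clause [3] forces x3=T; simplify:
  satisfied 1 clause(s); 2 remain; assigned so far: [1, 3, 4]
unit clause [5] forces x5=T; simplify:
  satisfied 1 clause(s); 1 remain; assigned so far: [1, 3, 4, 5]
unit clause [6] forces x6=T; simplify:
  satisfied 1 clause(s); 0 remain; assigned so far: [1, 3, 4, 5, 6]

Answer: 0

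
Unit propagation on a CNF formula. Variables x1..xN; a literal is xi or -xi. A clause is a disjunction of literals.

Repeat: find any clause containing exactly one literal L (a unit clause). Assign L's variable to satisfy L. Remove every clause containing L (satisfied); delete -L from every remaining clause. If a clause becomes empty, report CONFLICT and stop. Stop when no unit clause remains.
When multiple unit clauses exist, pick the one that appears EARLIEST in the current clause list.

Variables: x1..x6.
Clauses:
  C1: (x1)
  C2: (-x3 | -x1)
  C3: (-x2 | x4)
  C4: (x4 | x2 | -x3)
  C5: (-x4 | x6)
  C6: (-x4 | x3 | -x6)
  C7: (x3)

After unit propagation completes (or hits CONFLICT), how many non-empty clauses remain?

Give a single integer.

Answer: 3

Derivation:
unit clause [1] forces x1=T; simplify:
  drop -1 from [-3, -1] -> [-3]
  satisfied 1 clause(s); 6 remain; assigned so far: [1]
unit clause [-3] forces x3=F; simplify:
  drop 3 from [-4, 3, -6] -> [-4, -6]
  drop 3 from [3] -> [] (empty!)
  satisfied 2 clause(s); 4 remain; assigned so far: [1, 3]
CONFLICT (empty clause)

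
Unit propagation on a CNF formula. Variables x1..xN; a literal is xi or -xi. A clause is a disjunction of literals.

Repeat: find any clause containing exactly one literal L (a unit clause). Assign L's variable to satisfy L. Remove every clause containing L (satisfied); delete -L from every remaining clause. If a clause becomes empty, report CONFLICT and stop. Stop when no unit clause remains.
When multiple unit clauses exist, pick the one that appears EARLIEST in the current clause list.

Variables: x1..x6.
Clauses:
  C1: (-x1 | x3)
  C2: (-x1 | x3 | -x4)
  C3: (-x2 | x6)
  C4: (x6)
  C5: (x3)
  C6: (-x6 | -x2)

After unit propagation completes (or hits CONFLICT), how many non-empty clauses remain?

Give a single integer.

unit clause [6] forces x6=T; simplify:
  drop -6 from [-6, -2] -> [-2]
  satisfied 2 clause(s); 4 remain; assigned so far: [6]
unit clause [3] forces x3=T; simplify:
  satisfied 3 clause(s); 1 remain; assigned so far: [3, 6]
unit clause [-2] forces x2=F; simplify:
  satisfied 1 clause(s); 0 remain; assigned so far: [2, 3, 6]

Answer: 0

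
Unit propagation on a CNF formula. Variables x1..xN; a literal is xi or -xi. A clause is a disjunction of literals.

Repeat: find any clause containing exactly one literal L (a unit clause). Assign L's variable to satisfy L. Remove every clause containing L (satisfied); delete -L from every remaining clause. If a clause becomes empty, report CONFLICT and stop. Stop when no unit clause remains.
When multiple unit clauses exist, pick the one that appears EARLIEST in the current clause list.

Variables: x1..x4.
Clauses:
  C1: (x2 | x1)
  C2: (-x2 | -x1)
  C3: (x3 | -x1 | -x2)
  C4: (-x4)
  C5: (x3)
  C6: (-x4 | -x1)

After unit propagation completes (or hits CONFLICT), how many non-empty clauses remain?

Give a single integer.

Answer: 2

Derivation:
unit clause [-4] forces x4=F; simplify:
  satisfied 2 clause(s); 4 remain; assigned so far: [4]
unit clause [3] forces x3=T; simplify:
  satisfied 2 clause(s); 2 remain; assigned so far: [3, 4]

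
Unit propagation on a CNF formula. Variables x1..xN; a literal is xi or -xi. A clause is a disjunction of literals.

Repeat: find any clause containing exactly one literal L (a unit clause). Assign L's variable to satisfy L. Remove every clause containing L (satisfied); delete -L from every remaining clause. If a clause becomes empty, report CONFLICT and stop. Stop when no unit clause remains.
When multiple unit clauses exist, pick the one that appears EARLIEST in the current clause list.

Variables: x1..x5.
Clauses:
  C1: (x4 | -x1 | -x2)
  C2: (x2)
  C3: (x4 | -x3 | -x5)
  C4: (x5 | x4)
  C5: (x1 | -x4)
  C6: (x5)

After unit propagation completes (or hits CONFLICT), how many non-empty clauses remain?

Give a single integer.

unit clause [2] forces x2=T; simplify:
  drop -2 from [4, -1, -2] -> [4, -1]
  satisfied 1 clause(s); 5 remain; assigned so far: [2]
unit clause [5] forces x5=T; simplify:
  drop -5 from [4, -3, -5] -> [4, -3]
  satisfied 2 clause(s); 3 remain; assigned so far: [2, 5]

Answer: 3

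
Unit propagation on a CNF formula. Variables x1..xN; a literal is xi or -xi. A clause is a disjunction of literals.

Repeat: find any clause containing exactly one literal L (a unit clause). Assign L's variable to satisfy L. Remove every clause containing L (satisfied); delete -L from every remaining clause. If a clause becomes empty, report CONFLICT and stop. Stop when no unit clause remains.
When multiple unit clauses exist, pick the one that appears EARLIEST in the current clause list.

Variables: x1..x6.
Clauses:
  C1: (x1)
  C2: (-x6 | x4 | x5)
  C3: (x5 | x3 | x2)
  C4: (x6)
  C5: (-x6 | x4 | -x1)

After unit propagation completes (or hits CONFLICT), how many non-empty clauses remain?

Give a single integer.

unit clause [1] forces x1=T; simplify:
  drop -1 from [-6, 4, -1] -> [-6, 4]
  satisfied 1 clause(s); 4 remain; assigned so far: [1]
unit clause [6] forces x6=T; simplify:
  drop -6 from [-6, 4, 5] -> [4, 5]
  drop -6 from [-6, 4] -> [4]
  satisfied 1 clause(s); 3 remain; assigned so far: [1, 6]
unit clause [4] forces x4=T; simplify:
  satisfied 2 clause(s); 1 remain; assigned so far: [1, 4, 6]

Answer: 1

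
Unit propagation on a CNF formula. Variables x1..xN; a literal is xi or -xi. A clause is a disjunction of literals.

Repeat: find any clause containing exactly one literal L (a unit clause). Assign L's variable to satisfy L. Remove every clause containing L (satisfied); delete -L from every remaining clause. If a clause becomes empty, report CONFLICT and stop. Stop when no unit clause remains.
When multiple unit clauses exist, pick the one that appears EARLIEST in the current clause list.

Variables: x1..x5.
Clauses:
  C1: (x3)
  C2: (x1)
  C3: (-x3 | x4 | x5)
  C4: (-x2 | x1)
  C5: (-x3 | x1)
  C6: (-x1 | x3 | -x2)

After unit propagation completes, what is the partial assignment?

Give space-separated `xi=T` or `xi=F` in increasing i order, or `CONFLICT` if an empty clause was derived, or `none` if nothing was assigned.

unit clause [3] forces x3=T; simplify:
  drop -3 from [-3, 4, 5] -> [4, 5]
  drop -3 from [-3, 1] -> [1]
  satisfied 2 clause(s); 4 remain; assigned so far: [3]
unit clause [1] forces x1=T; simplify:
  satisfied 3 clause(s); 1 remain; assigned so far: [1, 3]

Answer: x1=T x3=T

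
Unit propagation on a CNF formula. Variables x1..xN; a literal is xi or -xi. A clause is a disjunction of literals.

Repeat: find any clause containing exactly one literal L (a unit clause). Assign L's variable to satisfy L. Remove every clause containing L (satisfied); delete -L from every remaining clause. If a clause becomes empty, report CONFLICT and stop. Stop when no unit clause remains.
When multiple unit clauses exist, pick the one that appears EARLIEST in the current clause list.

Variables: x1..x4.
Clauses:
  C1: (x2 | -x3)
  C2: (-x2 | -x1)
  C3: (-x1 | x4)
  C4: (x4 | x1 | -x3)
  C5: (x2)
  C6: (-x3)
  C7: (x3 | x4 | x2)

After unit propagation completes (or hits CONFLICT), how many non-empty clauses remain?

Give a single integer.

unit clause [2] forces x2=T; simplify:
  drop -2 from [-2, -1] -> [-1]
  satisfied 3 clause(s); 4 remain; assigned so far: [2]
unit clause [-1] forces x1=F; simplify:
  drop 1 from [4, 1, -3] -> [4, -3]
  satisfied 2 clause(s); 2 remain; assigned so far: [1, 2]
unit clause [-3] forces x3=F; simplify:
  satisfied 2 clause(s); 0 remain; assigned so far: [1, 2, 3]

Answer: 0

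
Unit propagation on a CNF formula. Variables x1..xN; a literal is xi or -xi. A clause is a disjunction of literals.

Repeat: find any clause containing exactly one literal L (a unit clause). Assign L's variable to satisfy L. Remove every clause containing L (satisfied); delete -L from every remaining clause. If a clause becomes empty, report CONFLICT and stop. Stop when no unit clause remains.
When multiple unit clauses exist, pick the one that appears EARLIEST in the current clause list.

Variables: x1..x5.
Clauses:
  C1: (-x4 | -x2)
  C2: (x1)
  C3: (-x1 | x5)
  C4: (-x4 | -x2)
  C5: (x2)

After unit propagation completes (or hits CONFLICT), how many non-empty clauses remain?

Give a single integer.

unit clause [1] forces x1=T; simplify:
  drop -1 from [-1, 5] -> [5]
  satisfied 1 clause(s); 4 remain; assigned so far: [1]
unit clause [5] forces x5=T; simplify:
  satisfied 1 clause(s); 3 remain; assigned so far: [1, 5]
unit clause [2] forces x2=T; simplify:
  drop -2 from [-4, -2] -> [-4]
  drop -2 from [-4, -2] -> [-4]
  satisfied 1 clause(s); 2 remain; assigned so far: [1, 2, 5]
unit clause [-4] forces x4=F; simplify:
  satisfied 2 clause(s); 0 remain; assigned so far: [1, 2, 4, 5]

Answer: 0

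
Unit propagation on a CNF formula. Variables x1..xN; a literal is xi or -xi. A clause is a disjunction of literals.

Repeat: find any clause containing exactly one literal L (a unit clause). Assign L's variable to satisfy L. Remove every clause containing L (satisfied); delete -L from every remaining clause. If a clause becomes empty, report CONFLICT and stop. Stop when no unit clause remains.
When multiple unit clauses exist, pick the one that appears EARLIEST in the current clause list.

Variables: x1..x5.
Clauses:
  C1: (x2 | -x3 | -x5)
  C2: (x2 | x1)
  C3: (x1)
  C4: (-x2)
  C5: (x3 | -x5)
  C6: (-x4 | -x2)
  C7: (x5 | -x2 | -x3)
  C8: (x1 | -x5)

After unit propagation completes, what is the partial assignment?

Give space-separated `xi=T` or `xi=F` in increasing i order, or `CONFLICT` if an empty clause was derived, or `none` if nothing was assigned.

unit clause [1] forces x1=T; simplify:
  satisfied 3 clause(s); 5 remain; assigned so far: [1]
unit clause [-2] forces x2=F; simplify:
  drop 2 from [2, -3, -5] -> [-3, -5]
  satisfied 3 clause(s); 2 remain; assigned so far: [1, 2]

Answer: x1=T x2=F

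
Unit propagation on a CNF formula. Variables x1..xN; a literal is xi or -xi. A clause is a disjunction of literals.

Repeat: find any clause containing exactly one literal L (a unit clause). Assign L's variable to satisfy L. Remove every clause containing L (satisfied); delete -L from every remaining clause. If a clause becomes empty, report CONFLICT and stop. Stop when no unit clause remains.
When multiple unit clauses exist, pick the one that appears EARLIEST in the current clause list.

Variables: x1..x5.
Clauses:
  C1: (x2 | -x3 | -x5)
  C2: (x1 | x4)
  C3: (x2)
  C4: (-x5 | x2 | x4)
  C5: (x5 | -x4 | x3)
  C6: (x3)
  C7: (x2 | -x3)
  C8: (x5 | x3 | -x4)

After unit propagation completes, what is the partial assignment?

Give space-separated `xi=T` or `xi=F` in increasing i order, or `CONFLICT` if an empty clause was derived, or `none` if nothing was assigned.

unit clause [2] forces x2=T; simplify:
  satisfied 4 clause(s); 4 remain; assigned so far: [2]
unit clause [3] forces x3=T; simplify:
  satisfied 3 clause(s); 1 remain; assigned so far: [2, 3]

Answer: x2=T x3=T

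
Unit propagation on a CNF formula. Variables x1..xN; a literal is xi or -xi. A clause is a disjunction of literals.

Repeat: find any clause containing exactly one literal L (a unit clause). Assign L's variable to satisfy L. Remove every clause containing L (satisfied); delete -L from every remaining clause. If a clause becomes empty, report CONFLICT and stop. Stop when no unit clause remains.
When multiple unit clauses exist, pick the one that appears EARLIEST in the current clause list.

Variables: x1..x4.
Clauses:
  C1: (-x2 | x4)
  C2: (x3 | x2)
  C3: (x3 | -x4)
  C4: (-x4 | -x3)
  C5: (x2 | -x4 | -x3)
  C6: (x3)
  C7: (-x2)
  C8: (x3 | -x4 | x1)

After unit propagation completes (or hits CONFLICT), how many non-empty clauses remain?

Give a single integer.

Answer: 0

Derivation:
unit clause [3] forces x3=T; simplify:
  drop -3 from [-4, -3] -> [-4]
  drop -3 from [2, -4, -3] -> [2, -4]
  satisfied 4 clause(s); 4 remain; assigned so far: [3]
unit clause [-4] forces x4=F; simplify:
  drop 4 from [-2, 4] -> [-2]
  satisfied 2 clause(s); 2 remain; assigned so far: [3, 4]
unit clause [-2] forces x2=F; simplify:
  satisfied 2 clause(s); 0 remain; assigned so far: [2, 3, 4]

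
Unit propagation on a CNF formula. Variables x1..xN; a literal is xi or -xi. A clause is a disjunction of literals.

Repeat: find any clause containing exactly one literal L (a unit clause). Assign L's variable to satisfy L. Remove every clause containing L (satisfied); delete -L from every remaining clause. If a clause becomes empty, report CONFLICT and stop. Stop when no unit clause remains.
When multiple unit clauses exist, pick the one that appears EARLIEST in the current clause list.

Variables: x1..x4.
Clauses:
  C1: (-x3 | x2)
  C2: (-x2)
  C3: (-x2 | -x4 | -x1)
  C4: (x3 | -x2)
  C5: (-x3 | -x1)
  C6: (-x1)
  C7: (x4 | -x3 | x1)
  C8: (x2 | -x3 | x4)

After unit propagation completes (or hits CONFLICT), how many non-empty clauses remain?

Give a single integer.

Answer: 0

Derivation:
unit clause [-2] forces x2=F; simplify:
  drop 2 from [-3, 2] -> [-3]
  drop 2 from [2, -3, 4] -> [-3, 4]
  satisfied 3 clause(s); 5 remain; assigned so far: [2]
unit clause [-3] forces x3=F; simplify:
  satisfied 4 clause(s); 1 remain; assigned so far: [2, 3]
unit clause [-1] forces x1=F; simplify:
  satisfied 1 clause(s); 0 remain; assigned so far: [1, 2, 3]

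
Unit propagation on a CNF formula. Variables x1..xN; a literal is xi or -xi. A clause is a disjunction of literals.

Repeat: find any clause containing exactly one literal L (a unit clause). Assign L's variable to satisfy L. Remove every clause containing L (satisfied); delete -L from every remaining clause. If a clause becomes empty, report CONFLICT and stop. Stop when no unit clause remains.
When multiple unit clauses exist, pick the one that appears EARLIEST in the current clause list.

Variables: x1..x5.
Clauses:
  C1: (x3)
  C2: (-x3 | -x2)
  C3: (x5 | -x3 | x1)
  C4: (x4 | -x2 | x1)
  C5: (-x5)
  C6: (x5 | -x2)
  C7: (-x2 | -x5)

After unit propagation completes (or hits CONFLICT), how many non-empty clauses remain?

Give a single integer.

Answer: 0

Derivation:
unit clause [3] forces x3=T; simplify:
  drop -3 from [-3, -2] -> [-2]
  drop -3 from [5, -3, 1] -> [5, 1]
  satisfied 1 clause(s); 6 remain; assigned so far: [3]
unit clause [-2] forces x2=F; simplify:
  satisfied 4 clause(s); 2 remain; assigned so far: [2, 3]
unit clause [-5] forces x5=F; simplify:
  drop 5 from [5, 1] -> [1]
  satisfied 1 clause(s); 1 remain; assigned so far: [2, 3, 5]
unit clause [1] forces x1=T; simplify:
  satisfied 1 clause(s); 0 remain; assigned so far: [1, 2, 3, 5]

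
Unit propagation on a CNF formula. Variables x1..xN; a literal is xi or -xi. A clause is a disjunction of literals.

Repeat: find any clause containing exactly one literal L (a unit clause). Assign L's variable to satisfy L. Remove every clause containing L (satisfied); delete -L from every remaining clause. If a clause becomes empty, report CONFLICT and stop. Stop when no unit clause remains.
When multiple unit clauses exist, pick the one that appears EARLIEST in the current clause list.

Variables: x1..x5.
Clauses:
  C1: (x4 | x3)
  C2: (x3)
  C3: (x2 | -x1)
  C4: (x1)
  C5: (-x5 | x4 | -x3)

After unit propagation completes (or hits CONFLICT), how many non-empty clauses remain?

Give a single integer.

Answer: 1

Derivation:
unit clause [3] forces x3=T; simplify:
  drop -3 from [-5, 4, -3] -> [-5, 4]
  satisfied 2 clause(s); 3 remain; assigned so far: [3]
unit clause [1] forces x1=T; simplify:
  drop -1 from [2, -1] -> [2]
  satisfied 1 clause(s); 2 remain; assigned so far: [1, 3]
unit clause [2] forces x2=T; simplify:
  satisfied 1 clause(s); 1 remain; assigned so far: [1, 2, 3]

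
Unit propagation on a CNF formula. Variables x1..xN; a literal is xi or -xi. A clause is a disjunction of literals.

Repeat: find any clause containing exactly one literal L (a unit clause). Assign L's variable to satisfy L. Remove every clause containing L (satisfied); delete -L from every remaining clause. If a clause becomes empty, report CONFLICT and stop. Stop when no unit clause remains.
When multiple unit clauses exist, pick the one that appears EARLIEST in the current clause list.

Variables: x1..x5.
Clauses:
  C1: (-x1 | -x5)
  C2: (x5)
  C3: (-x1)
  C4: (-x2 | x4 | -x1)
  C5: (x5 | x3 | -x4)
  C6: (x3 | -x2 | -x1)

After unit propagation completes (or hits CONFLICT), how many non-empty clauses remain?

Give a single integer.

unit clause [5] forces x5=T; simplify:
  drop -5 from [-1, -5] -> [-1]
  satisfied 2 clause(s); 4 remain; assigned so far: [5]
unit clause [-1] forces x1=F; simplify:
  satisfied 4 clause(s); 0 remain; assigned so far: [1, 5]

Answer: 0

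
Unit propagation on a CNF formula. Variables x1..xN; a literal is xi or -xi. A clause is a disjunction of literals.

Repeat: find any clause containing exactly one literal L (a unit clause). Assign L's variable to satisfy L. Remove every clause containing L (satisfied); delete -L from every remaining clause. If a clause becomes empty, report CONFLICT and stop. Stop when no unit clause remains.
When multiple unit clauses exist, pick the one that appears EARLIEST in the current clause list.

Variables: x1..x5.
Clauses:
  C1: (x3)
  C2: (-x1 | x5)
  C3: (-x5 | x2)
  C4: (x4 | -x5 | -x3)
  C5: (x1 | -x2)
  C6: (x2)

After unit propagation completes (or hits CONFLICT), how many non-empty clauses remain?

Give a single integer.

unit clause [3] forces x3=T; simplify:
  drop -3 from [4, -5, -3] -> [4, -5]
  satisfied 1 clause(s); 5 remain; assigned so far: [3]
unit clause [2] forces x2=T; simplify:
  drop -2 from [1, -2] -> [1]
  satisfied 2 clause(s); 3 remain; assigned so far: [2, 3]
unit clause [1] forces x1=T; simplify:
  drop -1 from [-1, 5] -> [5]
  satisfied 1 clause(s); 2 remain; assigned so far: [1, 2, 3]
unit clause [5] forces x5=T; simplify:
  drop -5 from [4, -5] -> [4]
  satisfied 1 clause(s); 1 remain; assigned so far: [1, 2, 3, 5]
unit clause [4] forces x4=T; simplify:
  satisfied 1 clause(s); 0 remain; assigned so far: [1, 2, 3, 4, 5]

Answer: 0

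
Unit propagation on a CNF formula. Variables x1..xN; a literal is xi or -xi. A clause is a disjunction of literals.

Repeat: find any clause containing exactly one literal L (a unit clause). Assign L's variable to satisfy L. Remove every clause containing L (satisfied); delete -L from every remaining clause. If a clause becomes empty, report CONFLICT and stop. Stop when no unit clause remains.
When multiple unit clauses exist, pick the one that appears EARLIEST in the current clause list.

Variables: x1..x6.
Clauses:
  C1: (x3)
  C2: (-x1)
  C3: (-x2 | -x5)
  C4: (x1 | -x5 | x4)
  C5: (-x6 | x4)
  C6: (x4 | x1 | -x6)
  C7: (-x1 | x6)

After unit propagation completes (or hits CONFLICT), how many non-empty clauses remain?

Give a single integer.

Answer: 4

Derivation:
unit clause [3] forces x3=T; simplify:
  satisfied 1 clause(s); 6 remain; assigned so far: [3]
unit clause [-1] forces x1=F; simplify:
  drop 1 from [1, -5, 4] -> [-5, 4]
  drop 1 from [4, 1, -6] -> [4, -6]
  satisfied 2 clause(s); 4 remain; assigned so far: [1, 3]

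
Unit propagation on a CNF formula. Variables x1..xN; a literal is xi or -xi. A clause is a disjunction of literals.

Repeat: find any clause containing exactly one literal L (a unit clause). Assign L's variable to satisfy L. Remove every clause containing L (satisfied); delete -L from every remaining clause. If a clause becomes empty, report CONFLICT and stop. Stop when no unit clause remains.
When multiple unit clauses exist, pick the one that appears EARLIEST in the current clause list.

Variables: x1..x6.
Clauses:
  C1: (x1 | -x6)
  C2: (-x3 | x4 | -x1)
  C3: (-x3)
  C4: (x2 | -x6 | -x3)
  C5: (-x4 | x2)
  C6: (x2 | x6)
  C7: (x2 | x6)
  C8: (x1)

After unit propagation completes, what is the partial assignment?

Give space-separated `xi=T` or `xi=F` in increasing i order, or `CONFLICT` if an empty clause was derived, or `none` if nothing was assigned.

unit clause [-3] forces x3=F; simplify:
  satisfied 3 clause(s); 5 remain; assigned so far: [3]
unit clause [1] forces x1=T; simplify:
  satisfied 2 clause(s); 3 remain; assigned so far: [1, 3]

Answer: x1=T x3=F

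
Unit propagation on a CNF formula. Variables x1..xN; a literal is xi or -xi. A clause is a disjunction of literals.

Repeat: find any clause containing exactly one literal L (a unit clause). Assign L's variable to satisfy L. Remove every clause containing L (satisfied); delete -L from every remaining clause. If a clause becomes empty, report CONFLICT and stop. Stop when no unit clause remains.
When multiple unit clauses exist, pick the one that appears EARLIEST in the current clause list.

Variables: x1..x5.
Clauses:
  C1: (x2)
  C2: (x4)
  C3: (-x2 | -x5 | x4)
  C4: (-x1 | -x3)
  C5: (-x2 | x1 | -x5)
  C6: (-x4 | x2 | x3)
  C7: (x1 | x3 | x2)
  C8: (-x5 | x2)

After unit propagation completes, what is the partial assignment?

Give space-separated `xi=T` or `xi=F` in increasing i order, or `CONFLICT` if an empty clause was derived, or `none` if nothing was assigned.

unit clause [2] forces x2=T; simplify:
  drop -2 from [-2, -5, 4] -> [-5, 4]
  drop -2 from [-2, 1, -5] -> [1, -5]
  satisfied 4 clause(s); 4 remain; assigned so far: [2]
unit clause [4] forces x4=T; simplify:
  satisfied 2 clause(s); 2 remain; assigned so far: [2, 4]

Answer: x2=T x4=T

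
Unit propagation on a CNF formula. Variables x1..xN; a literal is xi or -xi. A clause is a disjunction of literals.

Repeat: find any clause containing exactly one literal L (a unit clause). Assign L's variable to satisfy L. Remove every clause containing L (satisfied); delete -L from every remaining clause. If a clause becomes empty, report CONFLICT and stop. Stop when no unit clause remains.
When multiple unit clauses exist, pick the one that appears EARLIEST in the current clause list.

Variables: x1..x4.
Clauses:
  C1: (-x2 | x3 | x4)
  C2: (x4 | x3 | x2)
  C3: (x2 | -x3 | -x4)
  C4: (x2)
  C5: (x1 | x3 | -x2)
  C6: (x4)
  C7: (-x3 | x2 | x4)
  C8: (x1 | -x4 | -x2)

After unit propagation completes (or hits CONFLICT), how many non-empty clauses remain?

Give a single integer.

unit clause [2] forces x2=T; simplify:
  drop -2 from [-2, 3, 4] -> [3, 4]
  drop -2 from [1, 3, -2] -> [1, 3]
  drop -2 from [1, -4, -2] -> [1, -4]
  satisfied 4 clause(s); 4 remain; assigned so far: [2]
unit clause [4] forces x4=T; simplify:
  drop -4 from [1, -4] -> [1]
  satisfied 2 clause(s); 2 remain; assigned so far: [2, 4]
unit clause [1] forces x1=T; simplify:
  satisfied 2 clause(s); 0 remain; assigned so far: [1, 2, 4]

Answer: 0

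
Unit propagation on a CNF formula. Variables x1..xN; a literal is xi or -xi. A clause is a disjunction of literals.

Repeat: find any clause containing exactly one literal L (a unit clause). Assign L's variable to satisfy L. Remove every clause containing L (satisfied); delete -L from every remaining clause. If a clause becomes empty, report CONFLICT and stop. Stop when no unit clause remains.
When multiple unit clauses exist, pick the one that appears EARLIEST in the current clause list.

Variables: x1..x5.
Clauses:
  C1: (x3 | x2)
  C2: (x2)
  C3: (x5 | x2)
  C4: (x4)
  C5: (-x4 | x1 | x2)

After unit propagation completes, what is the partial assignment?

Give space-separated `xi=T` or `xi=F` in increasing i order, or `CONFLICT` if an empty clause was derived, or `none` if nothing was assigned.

unit clause [2] forces x2=T; simplify:
  satisfied 4 clause(s); 1 remain; assigned so far: [2]
unit clause [4] forces x4=T; simplify:
  satisfied 1 clause(s); 0 remain; assigned so far: [2, 4]

Answer: x2=T x4=T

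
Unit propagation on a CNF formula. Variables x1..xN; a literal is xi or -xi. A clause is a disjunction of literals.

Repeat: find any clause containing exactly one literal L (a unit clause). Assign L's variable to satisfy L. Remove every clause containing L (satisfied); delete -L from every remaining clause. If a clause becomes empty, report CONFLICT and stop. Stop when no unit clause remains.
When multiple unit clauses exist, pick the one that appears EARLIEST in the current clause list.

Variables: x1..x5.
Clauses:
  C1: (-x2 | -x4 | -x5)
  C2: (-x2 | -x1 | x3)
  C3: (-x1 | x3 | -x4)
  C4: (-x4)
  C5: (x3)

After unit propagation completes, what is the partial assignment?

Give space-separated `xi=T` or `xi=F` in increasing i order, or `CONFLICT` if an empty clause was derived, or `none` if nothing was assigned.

unit clause [-4] forces x4=F; simplify:
  satisfied 3 clause(s); 2 remain; assigned so far: [4]
unit clause [3] forces x3=T; simplify:
  satisfied 2 clause(s); 0 remain; assigned so far: [3, 4]

Answer: x3=T x4=F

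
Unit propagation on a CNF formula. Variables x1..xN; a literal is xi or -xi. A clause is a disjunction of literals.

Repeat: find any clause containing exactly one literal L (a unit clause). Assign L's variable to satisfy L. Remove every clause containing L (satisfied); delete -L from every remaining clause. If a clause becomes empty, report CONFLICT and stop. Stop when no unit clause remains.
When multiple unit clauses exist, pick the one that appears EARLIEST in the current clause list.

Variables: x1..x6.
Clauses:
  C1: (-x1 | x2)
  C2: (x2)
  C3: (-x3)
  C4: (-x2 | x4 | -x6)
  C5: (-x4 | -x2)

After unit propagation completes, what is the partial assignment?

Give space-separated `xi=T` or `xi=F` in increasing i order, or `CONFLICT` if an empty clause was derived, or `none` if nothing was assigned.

Answer: x2=T x3=F x4=F x6=F

Derivation:
unit clause [2] forces x2=T; simplify:
  drop -2 from [-2, 4, -6] -> [4, -6]
  drop -2 from [-4, -2] -> [-4]
  satisfied 2 clause(s); 3 remain; assigned so far: [2]
unit clause [-3] forces x3=F; simplify:
  satisfied 1 clause(s); 2 remain; assigned so far: [2, 3]
unit clause [-4] forces x4=F; simplify:
  drop 4 from [4, -6] -> [-6]
  satisfied 1 clause(s); 1 remain; assigned so far: [2, 3, 4]
unit clause [-6] forces x6=F; simplify:
  satisfied 1 clause(s); 0 remain; assigned so far: [2, 3, 4, 6]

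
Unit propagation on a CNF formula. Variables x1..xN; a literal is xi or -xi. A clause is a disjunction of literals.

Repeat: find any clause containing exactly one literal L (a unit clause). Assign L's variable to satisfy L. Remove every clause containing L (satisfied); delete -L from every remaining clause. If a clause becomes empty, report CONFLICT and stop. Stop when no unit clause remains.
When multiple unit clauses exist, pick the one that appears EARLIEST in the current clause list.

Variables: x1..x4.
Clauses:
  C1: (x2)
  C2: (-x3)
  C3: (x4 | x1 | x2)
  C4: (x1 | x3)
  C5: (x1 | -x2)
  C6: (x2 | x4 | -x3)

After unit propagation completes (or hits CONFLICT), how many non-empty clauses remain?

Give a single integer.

unit clause [2] forces x2=T; simplify:
  drop -2 from [1, -2] -> [1]
  satisfied 3 clause(s); 3 remain; assigned so far: [2]
unit clause [-3] forces x3=F; simplify:
  drop 3 from [1, 3] -> [1]
  satisfied 1 clause(s); 2 remain; assigned so far: [2, 3]
unit clause [1] forces x1=T; simplify:
  satisfied 2 clause(s); 0 remain; assigned so far: [1, 2, 3]

Answer: 0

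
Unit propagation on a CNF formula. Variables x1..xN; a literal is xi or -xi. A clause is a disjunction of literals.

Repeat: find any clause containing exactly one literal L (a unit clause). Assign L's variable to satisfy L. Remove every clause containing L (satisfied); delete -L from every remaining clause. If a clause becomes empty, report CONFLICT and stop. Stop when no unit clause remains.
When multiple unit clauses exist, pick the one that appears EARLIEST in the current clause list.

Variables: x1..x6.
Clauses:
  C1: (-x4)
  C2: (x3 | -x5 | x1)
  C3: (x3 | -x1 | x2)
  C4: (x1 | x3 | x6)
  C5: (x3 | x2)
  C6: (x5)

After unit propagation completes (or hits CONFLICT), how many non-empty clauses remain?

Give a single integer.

Answer: 4

Derivation:
unit clause [-4] forces x4=F; simplify:
  satisfied 1 clause(s); 5 remain; assigned so far: [4]
unit clause [5] forces x5=T; simplify:
  drop -5 from [3, -5, 1] -> [3, 1]
  satisfied 1 clause(s); 4 remain; assigned so far: [4, 5]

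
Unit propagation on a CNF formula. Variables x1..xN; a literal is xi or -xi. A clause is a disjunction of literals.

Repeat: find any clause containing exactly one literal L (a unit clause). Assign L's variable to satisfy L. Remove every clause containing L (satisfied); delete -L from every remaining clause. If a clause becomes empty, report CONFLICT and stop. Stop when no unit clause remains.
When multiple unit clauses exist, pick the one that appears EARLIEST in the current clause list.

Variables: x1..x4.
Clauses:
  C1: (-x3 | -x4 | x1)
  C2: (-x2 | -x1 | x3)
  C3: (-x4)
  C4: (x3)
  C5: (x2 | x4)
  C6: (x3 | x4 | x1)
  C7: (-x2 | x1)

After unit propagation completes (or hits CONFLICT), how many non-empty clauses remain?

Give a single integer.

Answer: 0

Derivation:
unit clause [-4] forces x4=F; simplify:
  drop 4 from [2, 4] -> [2]
  drop 4 from [3, 4, 1] -> [3, 1]
  satisfied 2 clause(s); 5 remain; assigned so far: [4]
unit clause [3] forces x3=T; simplify:
  satisfied 3 clause(s); 2 remain; assigned so far: [3, 4]
unit clause [2] forces x2=T; simplify:
  drop -2 from [-2, 1] -> [1]
  satisfied 1 clause(s); 1 remain; assigned so far: [2, 3, 4]
unit clause [1] forces x1=T; simplify:
  satisfied 1 clause(s); 0 remain; assigned so far: [1, 2, 3, 4]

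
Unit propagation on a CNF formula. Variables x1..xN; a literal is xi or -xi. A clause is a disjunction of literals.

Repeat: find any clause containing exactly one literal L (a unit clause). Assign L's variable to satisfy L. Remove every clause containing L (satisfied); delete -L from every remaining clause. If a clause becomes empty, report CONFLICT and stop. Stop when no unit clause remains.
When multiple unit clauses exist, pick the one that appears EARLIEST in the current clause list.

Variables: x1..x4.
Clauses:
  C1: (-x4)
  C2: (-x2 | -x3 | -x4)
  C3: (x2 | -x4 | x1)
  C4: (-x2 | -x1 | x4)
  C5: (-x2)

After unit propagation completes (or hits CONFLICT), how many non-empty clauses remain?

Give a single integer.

Answer: 0

Derivation:
unit clause [-4] forces x4=F; simplify:
  drop 4 from [-2, -1, 4] -> [-2, -1]
  satisfied 3 clause(s); 2 remain; assigned so far: [4]
unit clause [-2] forces x2=F; simplify:
  satisfied 2 clause(s); 0 remain; assigned so far: [2, 4]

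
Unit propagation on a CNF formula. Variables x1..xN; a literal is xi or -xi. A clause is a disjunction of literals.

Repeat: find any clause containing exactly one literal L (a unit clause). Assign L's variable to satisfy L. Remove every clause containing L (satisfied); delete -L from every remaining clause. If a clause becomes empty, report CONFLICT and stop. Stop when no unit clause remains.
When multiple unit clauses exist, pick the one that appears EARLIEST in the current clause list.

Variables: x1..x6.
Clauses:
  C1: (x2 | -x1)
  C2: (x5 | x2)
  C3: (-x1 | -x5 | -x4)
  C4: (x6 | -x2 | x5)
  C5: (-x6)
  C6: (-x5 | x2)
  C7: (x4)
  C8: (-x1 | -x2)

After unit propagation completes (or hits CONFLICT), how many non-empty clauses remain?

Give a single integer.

unit clause [-6] forces x6=F; simplify:
  drop 6 from [6, -2, 5] -> [-2, 5]
  satisfied 1 clause(s); 7 remain; assigned so far: [6]
unit clause [4] forces x4=T; simplify:
  drop -4 from [-1, -5, -4] -> [-1, -5]
  satisfied 1 clause(s); 6 remain; assigned so far: [4, 6]

Answer: 6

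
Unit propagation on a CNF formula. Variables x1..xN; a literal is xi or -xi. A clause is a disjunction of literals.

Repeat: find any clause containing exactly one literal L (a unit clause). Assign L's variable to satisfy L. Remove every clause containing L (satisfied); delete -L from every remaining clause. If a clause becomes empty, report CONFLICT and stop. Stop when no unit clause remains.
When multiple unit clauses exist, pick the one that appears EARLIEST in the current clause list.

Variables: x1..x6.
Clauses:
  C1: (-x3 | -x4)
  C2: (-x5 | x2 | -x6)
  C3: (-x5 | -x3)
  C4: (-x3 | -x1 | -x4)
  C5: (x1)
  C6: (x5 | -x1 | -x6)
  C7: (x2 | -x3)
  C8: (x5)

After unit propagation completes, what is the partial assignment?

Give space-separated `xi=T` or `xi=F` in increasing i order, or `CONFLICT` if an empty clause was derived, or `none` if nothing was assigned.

Answer: x1=T x3=F x5=T

Derivation:
unit clause [1] forces x1=T; simplify:
  drop -1 from [-3, -1, -4] -> [-3, -4]
  drop -1 from [5, -1, -6] -> [5, -6]
  satisfied 1 clause(s); 7 remain; assigned so far: [1]
unit clause [5] forces x5=T; simplify:
  drop -5 from [-5, 2, -6] -> [2, -6]
  drop -5 from [-5, -3] -> [-3]
  satisfied 2 clause(s); 5 remain; assigned so far: [1, 5]
unit clause [-3] forces x3=F; simplify:
  satisfied 4 clause(s); 1 remain; assigned so far: [1, 3, 5]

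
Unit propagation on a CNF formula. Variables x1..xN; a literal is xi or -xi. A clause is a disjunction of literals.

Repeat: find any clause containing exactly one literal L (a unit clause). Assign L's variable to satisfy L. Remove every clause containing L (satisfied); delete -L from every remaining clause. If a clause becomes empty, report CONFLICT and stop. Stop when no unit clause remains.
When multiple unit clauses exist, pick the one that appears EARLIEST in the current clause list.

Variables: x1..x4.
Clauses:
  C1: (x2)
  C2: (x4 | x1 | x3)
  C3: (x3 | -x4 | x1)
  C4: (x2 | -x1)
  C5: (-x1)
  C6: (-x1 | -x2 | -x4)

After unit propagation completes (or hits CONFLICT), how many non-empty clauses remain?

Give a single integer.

Answer: 2

Derivation:
unit clause [2] forces x2=T; simplify:
  drop -2 from [-1, -2, -4] -> [-1, -4]
  satisfied 2 clause(s); 4 remain; assigned so far: [2]
unit clause [-1] forces x1=F; simplify:
  drop 1 from [4, 1, 3] -> [4, 3]
  drop 1 from [3, -4, 1] -> [3, -4]
  satisfied 2 clause(s); 2 remain; assigned so far: [1, 2]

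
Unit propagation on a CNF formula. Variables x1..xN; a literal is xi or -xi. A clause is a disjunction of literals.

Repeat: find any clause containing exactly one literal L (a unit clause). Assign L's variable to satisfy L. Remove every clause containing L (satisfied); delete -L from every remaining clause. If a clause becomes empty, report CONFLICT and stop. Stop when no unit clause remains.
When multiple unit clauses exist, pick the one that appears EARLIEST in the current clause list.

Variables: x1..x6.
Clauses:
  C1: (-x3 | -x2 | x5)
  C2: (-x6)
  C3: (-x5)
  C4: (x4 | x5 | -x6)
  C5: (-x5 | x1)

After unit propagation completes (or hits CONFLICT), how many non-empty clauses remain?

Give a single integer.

Answer: 1

Derivation:
unit clause [-6] forces x6=F; simplify:
  satisfied 2 clause(s); 3 remain; assigned so far: [6]
unit clause [-5] forces x5=F; simplify:
  drop 5 from [-3, -2, 5] -> [-3, -2]
  satisfied 2 clause(s); 1 remain; assigned so far: [5, 6]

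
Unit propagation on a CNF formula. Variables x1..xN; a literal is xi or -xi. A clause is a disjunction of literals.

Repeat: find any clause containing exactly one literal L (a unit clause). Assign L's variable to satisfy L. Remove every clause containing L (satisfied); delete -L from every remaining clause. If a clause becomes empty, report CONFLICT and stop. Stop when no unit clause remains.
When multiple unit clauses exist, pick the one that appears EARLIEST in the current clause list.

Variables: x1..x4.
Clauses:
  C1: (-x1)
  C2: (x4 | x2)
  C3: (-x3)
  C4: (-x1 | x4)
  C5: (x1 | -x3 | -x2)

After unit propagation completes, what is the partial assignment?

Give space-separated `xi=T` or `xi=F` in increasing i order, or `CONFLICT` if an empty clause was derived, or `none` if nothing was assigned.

unit clause [-1] forces x1=F; simplify:
  drop 1 from [1, -3, -2] -> [-3, -2]
  satisfied 2 clause(s); 3 remain; assigned so far: [1]
unit clause [-3] forces x3=F; simplify:
  satisfied 2 clause(s); 1 remain; assigned so far: [1, 3]

Answer: x1=F x3=F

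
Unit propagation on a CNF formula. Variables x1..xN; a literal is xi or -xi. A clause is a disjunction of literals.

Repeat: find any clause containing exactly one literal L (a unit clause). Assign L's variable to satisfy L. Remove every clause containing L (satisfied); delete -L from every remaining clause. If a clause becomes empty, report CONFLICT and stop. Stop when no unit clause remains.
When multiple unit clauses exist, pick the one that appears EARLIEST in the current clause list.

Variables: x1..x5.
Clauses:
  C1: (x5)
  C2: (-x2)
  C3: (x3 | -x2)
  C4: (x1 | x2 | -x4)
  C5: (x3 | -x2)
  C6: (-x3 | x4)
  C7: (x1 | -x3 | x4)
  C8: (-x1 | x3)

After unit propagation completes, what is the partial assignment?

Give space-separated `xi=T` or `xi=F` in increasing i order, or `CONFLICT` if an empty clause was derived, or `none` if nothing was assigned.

Answer: x2=F x5=T

Derivation:
unit clause [5] forces x5=T; simplify:
  satisfied 1 clause(s); 7 remain; assigned so far: [5]
unit clause [-2] forces x2=F; simplify:
  drop 2 from [1, 2, -4] -> [1, -4]
  satisfied 3 clause(s); 4 remain; assigned so far: [2, 5]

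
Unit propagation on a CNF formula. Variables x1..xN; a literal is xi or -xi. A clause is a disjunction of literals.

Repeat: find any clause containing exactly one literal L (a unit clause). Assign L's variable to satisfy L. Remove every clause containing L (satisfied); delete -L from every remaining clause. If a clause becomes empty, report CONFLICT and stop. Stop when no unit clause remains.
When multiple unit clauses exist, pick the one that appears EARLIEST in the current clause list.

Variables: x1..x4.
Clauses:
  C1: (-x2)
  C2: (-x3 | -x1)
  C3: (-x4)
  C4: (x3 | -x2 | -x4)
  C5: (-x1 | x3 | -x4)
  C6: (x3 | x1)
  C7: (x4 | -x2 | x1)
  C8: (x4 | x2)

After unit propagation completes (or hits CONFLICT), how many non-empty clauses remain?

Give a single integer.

unit clause [-2] forces x2=F; simplify:
  drop 2 from [4, 2] -> [4]
  satisfied 3 clause(s); 5 remain; assigned so far: [2]
unit clause [-4] forces x4=F; simplify:
  drop 4 from [4] -> [] (empty!)
  satisfied 2 clause(s); 3 remain; assigned so far: [2, 4]
CONFLICT (empty clause)

Answer: 2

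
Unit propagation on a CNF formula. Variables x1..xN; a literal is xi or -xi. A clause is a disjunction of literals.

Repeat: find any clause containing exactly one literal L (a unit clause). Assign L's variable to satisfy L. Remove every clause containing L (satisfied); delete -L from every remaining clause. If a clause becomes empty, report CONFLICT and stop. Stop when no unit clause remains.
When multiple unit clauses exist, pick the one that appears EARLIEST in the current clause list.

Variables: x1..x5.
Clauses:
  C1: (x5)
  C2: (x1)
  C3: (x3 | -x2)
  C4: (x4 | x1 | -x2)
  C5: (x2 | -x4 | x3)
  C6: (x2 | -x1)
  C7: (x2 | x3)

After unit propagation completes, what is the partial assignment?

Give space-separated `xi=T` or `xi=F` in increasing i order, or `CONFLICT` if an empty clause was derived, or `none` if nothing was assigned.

Answer: x1=T x2=T x3=T x5=T

Derivation:
unit clause [5] forces x5=T; simplify:
  satisfied 1 clause(s); 6 remain; assigned so far: [5]
unit clause [1] forces x1=T; simplify:
  drop -1 from [2, -1] -> [2]
  satisfied 2 clause(s); 4 remain; assigned so far: [1, 5]
unit clause [2] forces x2=T; simplify:
  drop -2 from [3, -2] -> [3]
  satisfied 3 clause(s); 1 remain; assigned so far: [1, 2, 5]
unit clause [3] forces x3=T; simplify:
  satisfied 1 clause(s); 0 remain; assigned so far: [1, 2, 3, 5]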